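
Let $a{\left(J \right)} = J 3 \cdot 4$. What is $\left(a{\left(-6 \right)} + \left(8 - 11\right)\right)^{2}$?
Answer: $5625$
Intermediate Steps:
$a{\left(J \right)} = 12 J$ ($a{\left(J \right)} = 3 J 4 = 12 J$)
$\left(a{\left(-6 \right)} + \left(8 - 11\right)\right)^{2} = \left(12 \left(-6\right) + \left(8 - 11\right)\right)^{2} = \left(-72 - 3\right)^{2} = \left(-75\right)^{2} = 5625$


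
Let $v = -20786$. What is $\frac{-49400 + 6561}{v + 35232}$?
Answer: $- \frac{42839}{14446} \approx -2.9655$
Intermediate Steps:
$\frac{-49400 + 6561}{v + 35232} = \frac{-49400 + 6561}{-20786 + 35232} = - \frac{42839}{14446}$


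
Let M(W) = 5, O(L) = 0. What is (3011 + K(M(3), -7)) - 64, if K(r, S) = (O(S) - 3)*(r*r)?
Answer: 2872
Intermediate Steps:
K(r, S) = -3*r² (K(r, S) = (0 - 3)*(r*r) = -3*r²)
(3011 + K(M(3), -7)) - 64 = (3011 - 3*5²) - 64 = (3011 - 3*25) - 64 = (3011 - 75) - 64 = 2936 - 64 = 2872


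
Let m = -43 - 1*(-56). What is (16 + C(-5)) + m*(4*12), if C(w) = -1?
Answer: 639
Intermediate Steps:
m = 13 (m = -43 + 56 = 13)
(16 + C(-5)) + m*(4*12) = (16 - 1) + 13*(4*12) = 15 + 13*48 = 15 + 624 = 639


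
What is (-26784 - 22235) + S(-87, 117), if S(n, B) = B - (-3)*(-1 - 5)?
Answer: -48920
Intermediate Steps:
S(n, B) = -18 + B (S(n, B) = B - (-3)*(-6) = B - 1*18 = B - 18 = -18 + B)
(-26784 - 22235) + S(-87, 117) = (-26784 - 22235) + (-18 + 117) = -49019 + 99 = -48920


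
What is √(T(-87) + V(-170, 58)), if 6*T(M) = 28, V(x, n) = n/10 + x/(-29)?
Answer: √3089805/435 ≈ 4.0409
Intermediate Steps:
V(x, n) = -x/29 + n/10 (V(x, n) = n*(⅒) + x*(-1/29) = n/10 - x/29 = -x/29 + n/10)
T(M) = 14/3 (T(M) = (⅙)*28 = 14/3)
√(T(-87) + V(-170, 58)) = √(14/3 + (-1/29*(-170) + (⅒)*58)) = √(14/3 + (170/29 + 29/5)) = √(14/3 + 1691/145) = √(7103/435) = √3089805/435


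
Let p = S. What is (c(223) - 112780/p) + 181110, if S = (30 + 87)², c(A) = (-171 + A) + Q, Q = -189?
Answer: 2477226617/13689 ≈ 1.8096e+5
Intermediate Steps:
c(A) = -360 + A (c(A) = (-171 + A) - 189 = -360 + A)
S = 13689 (S = 117² = 13689)
p = 13689
(c(223) - 112780/p) + 181110 = ((-360 + 223) - 112780/13689) + 181110 = (-137 - 112780*1/13689) + 181110 = (-137 - 112780/13689) + 181110 = -1988173/13689 + 181110 = 2477226617/13689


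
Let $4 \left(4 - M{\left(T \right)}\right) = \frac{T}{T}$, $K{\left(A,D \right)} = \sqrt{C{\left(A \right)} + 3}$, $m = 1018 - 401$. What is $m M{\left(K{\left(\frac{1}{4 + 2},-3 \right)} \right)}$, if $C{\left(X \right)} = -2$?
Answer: $\frac{9255}{4} \approx 2313.8$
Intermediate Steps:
$m = 617$ ($m = 1018 - 401 = 617$)
$K{\left(A,D \right)} = 1$ ($K{\left(A,D \right)} = \sqrt{-2 + 3} = \sqrt{1} = 1$)
$M{\left(T \right)} = \frac{15}{4}$ ($M{\left(T \right)} = 4 - \frac{T \frac{1}{T}}{4} = 4 - \frac{1}{4} = \frac{15}{4}$)
$m M{\left(K{\left(\frac{1}{4 + 2},-3 \right)} \right)} = 617 \cdot \frac{15}{4} = \frac{9255}{4}$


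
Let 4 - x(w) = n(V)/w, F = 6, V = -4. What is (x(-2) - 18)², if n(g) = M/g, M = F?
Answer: 3481/16 ≈ 217.56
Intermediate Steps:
M = 6
n(g) = 6/g
x(w) = 4 + 3/(2*w) (x(w) = 4 - 6/(-4)/w = 4 - 6*(-¼)/w = 4 - (-3)/(2*w) = 4 + 3/(2*w))
(x(-2) - 18)² = ((4 + (3/2)/(-2)) - 18)² = ((4 + (3/2)*(-½)) - 18)² = ((4 - ¾) - 18)² = (13/4 - 18)² = (-59/4)² = 3481/16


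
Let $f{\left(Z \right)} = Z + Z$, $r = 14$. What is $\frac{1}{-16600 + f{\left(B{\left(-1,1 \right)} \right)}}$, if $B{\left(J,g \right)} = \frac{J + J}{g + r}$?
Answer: $- \frac{15}{249004} \approx -6.024 \cdot 10^{-5}$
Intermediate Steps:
$B{\left(J,g \right)} = \frac{2 J}{14 + g}$ ($B{\left(J,g \right)} = \frac{J + J}{g + 14} = \frac{2 J}{14 + g}$)
$f{\left(Z \right)} = 2 Z$
$\frac{1}{-16600 + f{\left(B{\left(-1,1 \right)} \right)}} = \frac{1}{-16600 + 2 \cdot 2 \left(-1\right) \frac{1}{14 + 1}} = \frac{1}{-16600 + 2 \cdot 2 \left(-1\right) \frac{1}{15}} = \frac{1}{-16600 + 2 \left(- \frac{2}{15}\right)} = \frac{1}{-16600 - \frac{4}{15}} = \frac{1}{- \frac{249004}{15}} = - \frac{15}{249004}$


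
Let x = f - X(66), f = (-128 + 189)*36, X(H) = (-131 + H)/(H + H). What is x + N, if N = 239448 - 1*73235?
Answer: 22230053/132 ≈ 1.6841e+5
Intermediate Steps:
N = 166213 (N = 239448 - 73235 = 166213)
X(H) = (-131 + H)/(2*H) (X(H) = (-131 + H)/((2*H)) = (-131 + H)*(1/(2*H)) = (-131 + H)/(2*H))
f = 2196 (f = 61*36 = 2196)
x = 289937/132 (x = 2196 - (-131 + 66)/(2*66) = 2196 - (-65)/(2*66) = 2196 - 1*(-65/132) = 2196 + 65/132 = 289937/132 ≈ 2196.5)
x + N = 289937/132 + 166213 = 22230053/132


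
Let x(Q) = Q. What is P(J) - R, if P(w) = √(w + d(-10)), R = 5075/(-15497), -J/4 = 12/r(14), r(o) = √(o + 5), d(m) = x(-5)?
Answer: 5075/15497 + √(-1805 - 912*√19)/19 ≈ 0.32748 + 4.0015*I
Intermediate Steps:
d(m) = -5
r(o) = √(5 + o)
J = -48*√19/19 (J = -48/(√(5 + 14)) = -48/(√19) = -48*√19/19 ≈ -11.012)
R = -5075/15497 (R = 5075*(-1/15497) = -5075/15497 ≈ -0.32748)
P(w) = √(-5 + w) (P(w) = √(w - 5) = √(-5 + w))
P(J) - R = √(-5 - 48*√19/19) - 1*(-5075/15497) = √(-5 - 48*√19/19) + 5075/15497 = 5075/15497 + √(-5 - 48*√19/19)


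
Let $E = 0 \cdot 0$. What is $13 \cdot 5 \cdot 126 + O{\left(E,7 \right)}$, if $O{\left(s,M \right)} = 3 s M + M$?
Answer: $8197$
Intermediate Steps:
$E = 0$
$O{\left(s,M \right)} = M + 3 M s$ ($O{\left(s,M \right)} = 3 M s + M = M + 3 M s$)
$13 \cdot 5 \cdot 126 + O{\left(E,7 \right)} = 13 \cdot 5 \cdot 126 + 7 \left(1 + 3 \cdot 0\right) = 65 \cdot 126 + 7 \left(1 + 0\right) = 8190 + 7 \cdot 1 = 8190 + 7 = 8197$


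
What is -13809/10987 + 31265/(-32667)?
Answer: -794607158/358912329 ≈ -2.2139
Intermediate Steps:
-13809/10987 + 31265/(-32667) = -13809*1/10987 + 31265*(-1/32667) = -13809/10987 - 31265/32667 = -794607158/358912329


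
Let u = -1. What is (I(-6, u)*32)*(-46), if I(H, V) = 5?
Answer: -7360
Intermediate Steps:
(I(-6, u)*32)*(-46) = (5*32)*(-46) = 160*(-46) = -7360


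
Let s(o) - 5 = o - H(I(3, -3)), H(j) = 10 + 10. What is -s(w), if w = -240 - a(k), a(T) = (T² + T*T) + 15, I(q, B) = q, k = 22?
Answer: 1238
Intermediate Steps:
a(T) = 15 + 2*T² (a(T) = (T² + T²) + 15 = 2*T² + 15 = 15 + 2*T²)
H(j) = 20
w = -1223 (w = -240 - (15 + 2*22²) = -240 - (15 + 2*484) = -240 - (15 + 968) = -240 - 1*983 = -240 - 983 = -1223)
s(o) = -15 + o (s(o) = 5 + (o - 1*20) = 5 + (o - 20) = 5 + (-20 + o) = -15 + o)
-s(w) = -(-15 - 1223) = -1*(-1238) = 1238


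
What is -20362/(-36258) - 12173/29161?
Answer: 76203824/528659769 ≈ 0.14415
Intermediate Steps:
-20362/(-36258) - 12173/29161 = -20362*(-1/36258) - 12173*1/29161 = 10181/18129 - 12173/29161 = 76203824/528659769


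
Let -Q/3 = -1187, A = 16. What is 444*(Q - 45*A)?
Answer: 1261404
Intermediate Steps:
Q = 3561 (Q = -3*(-1187) = 3561)
444*(Q - 45*A) = 444*(3561 - 45*16) = 444*(3561 - 720) = 444*2841 = 1261404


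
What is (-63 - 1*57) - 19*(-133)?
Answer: 2407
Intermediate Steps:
(-63 - 1*57) - 19*(-133) = (-63 - 57) + 2527 = -120 + 2527 = 2407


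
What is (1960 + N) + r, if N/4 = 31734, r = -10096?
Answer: 118800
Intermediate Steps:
N = 126936 (N = 4*31734 = 126936)
(1960 + N) + r = (1960 + 126936) - 10096 = 128896 - 10096 = 118800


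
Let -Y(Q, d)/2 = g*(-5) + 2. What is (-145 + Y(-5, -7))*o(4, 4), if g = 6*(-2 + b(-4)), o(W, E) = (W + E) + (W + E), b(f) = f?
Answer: -8144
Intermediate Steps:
o(W, E) = 2*E + 2*W (o(W, E) = (E + W) + (E + W) = 2*E + 2*W)
g = -36 (g = 6*(-2 - 4) = 6*(-6) = -36)
Y(Q, d) = -364 (Y(Q, d) = -2*(-36*(-5) + 2) = -2*(180 + 2) = -2*182 = -364)
(-145 + Y(-5, -7))*o(4, 4) = (-145 - 364)*(2*4 + 2*4) = -509*(8 + 8) = -509*16 = -8144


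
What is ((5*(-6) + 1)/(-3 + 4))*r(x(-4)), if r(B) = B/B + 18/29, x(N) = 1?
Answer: -47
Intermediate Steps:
r(B) = 47/29 (r(B) = 1 + 18*(1/29) = 1 + 18/29 = 47/29)
((5*(-6) + 1)/(-3 + 4))*r(x(-4)) = ((5*(-6) + 1)/(-3 + 4))*(47/29) = ((-30 + 1)/1)*(47/29) = -29*1*(47/29) = -29*47/29 = -47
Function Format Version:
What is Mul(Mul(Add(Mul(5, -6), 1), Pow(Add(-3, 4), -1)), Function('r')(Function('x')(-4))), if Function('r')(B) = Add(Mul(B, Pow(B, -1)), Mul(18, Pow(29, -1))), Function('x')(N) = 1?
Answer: -47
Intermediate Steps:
Function('r')(B) = Rational(47, 29) (Function('r')(B) = Add(1, Mul(18, Rational(1, 29))) = Add(1, Rational(18, 29)) = Rational(47, 29))
Mul(Mul(Add(Mul(5, -6), 1), Pow(Add(-3, 4), -1)), Function('r')(Function('x')(-4))) = Mul(Mul(Add(Mul(5, -6), 1), Pow(Add(-3, 4), -1)), Rational(47, 29)) = Mul(Mul(Add(-30, 1), Pow(1, -1)), Rational(47, 29)) = Mul(Mul(-29, 1), Rational(47, 29)) = Mul(-29, Rational(47, 29)) = -47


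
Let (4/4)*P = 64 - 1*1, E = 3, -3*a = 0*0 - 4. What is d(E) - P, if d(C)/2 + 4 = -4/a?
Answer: -77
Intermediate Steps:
a = 4/3 (a = -(0*0 - 4)/3 = -(0 - 4)/3 = -⅓*(-4) = 4/3 ≈ 1.3333)
P = 63 (P = 64 - 1*1 = 64 - 1 = 63)
d(C) = -14 (d(C) = -8 + 2*(-4/4/3) = -8 + 2*(-4*¾) = -8 + 2*(-3) = -8 - 6 = -14)
d(E) - P = -14 - 1*63 = -14 - 63 = -77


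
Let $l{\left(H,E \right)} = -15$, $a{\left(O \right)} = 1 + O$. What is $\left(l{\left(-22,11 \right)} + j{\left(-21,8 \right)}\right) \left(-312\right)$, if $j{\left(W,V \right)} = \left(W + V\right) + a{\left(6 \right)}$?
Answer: $6552$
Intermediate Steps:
$j{\left(W,V \right)} = 7 + V + W$ ($j{\left(W,V \right)} = \left(W + V\right) + \left(1 + 6\right) = \left(V + W\right) + 7 = 7 + V + W$)
$\left(l{\left(-22,11 \right)} + j{\left(-21,8 \right)}\right) \left(-312\right) = \left(-15 + \left(7 + 8 - 21\right)\right) \left(-312\right) = \left(-15 - 6\right) \left(-312\right) = \left(-21\right) \left(-312\right) = 6552$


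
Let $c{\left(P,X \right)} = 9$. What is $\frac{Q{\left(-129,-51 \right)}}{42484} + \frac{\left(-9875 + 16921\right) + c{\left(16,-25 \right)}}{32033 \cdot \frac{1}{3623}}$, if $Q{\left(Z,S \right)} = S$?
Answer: $\frac{1085900664577}{1360889972} \approx 797.93$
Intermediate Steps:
$\frac{Q{\left(-129,-51 \right)}}{42484} + \frac{\left(-9875 + 16921\right) + c{\left(16,-25 \right)}}{32033 \cdot \frac{1}{3623}} = - \frac{51}{42484} + \frac{\left(-9875 + 16921\right) + 9}{32033 \cdot \frac{1}{3623}} = \left(-51\right) \frac{1}{42484} + \frac{7046 + 9}{32033 \cdot \frac{1}{3623}} = - \frac{51}{42484} + \frac{7055}{\frac{32033}{3623}} = - \frac{51}{42484} + 7055 \cdot \frac{3623}{32033} = - \frac{51}{42484} + \frac{25560265}{32033} = \frac{1085900664577}{1360889972}$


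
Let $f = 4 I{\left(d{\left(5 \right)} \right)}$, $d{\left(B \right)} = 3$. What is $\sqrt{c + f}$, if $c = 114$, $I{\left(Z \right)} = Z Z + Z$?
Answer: $9 \sqrt{2} \approx 12.728$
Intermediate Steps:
$I{\left(Z \right)} = Z + Z^{2}$ ($I{\left(Z \right)} = Z^{2} + Z = Z + Z^{2}$)
$f = 48$ ($f = 4 \cdot 3 \left(1 + 3\right) = 4 \cdot 3 \cdot 4 = 4 \cdot 12 = 48$)
$\sqrt{c + f} = \sqrt{114 + 48} = \sqrt{162} = 9 \sqrt{2}$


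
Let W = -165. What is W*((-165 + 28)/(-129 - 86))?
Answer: -4521/43 ≈ -105.14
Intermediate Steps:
W*((-165 + 28)/(-129 - 86)) = -165*(-165 + 28)/(-129 - 86) = -(-22605)/(-215) = -(-22605)*(-1)/215 = -165*137/215 = -4521/43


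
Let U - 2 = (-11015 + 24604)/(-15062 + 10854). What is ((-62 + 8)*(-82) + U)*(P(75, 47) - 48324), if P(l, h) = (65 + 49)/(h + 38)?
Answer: -38256259760763/178840 ≈ -2.1391e+8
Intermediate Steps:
P(l, h) = 114/(38 + h)
U = -5173/4208 (U = 2 + (-11015 + 24604)/(-15062 + 10854) = 2 + 13589/(-4208) = 2 + 13589*(-1/4208) = 2 - 13589/4208 = -5173/4208 ≈ -1.2293)
((-62 + 8)*(-82) + U)*(P(75, 47) - 48324) = ((-62 + 8)*(-82) - 5173/4208)*(114/(38 + 47) - 48324) = (-54*(-82) - 5173/4208)*(114/85 - 48324) = (4428 - 5173/4208)*(114*(1/85) - 48324) = 18627851*(114/85 - 48324)/4208 = (18627851/4208)*(-4107426/85) = -38256259760763/178840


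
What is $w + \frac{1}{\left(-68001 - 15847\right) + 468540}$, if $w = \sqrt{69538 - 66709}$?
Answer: $\frac{1}{384692} + \sqrt{2829} \approx 53.188$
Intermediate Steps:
$w = \sqrt{2829} \approx 53.188$
$w + \frac{1}{\left(-68001 - 15847\right) + 468540} = \sqrt{2829} + \frac{1}{\left(-68001 - 15847\right) + 468540} = \sqrt{2829} + \frac{1}{-83848 + 468540} = \sqrt{2829} + \frac{1}{384692} = \frac{1}{384692} + \sqrt{2829}$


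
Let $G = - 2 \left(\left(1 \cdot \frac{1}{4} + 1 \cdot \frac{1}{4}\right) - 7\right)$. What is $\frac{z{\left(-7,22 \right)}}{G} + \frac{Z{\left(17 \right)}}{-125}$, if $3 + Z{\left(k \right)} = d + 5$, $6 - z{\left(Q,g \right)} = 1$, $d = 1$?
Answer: $\frac{586}{1625} \approx 0.36062$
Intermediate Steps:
$z{\left(Q,g \right)} = 5$ ($z{\left(Q,g \right)} = 6 - 1 = 5$)
$Z{\left(k \right)} = 3$ ($Z{\left(k \right)} = -3 + \left(1 + 5\right) = -3 + 6 = 3$)
$G = 13$ ($G = - 2 \left(\left(1 \cdot \frac{1}{4} + 1 \cdot \frac{1}{4}\right) - 7\right) = - 2 \left(\left(\frac{1}{4} + \frac{1}{4}\right) - 7\right) = - 2 \left(\frac{1}{2} - 7\right) = \left(-2\right) \left(- \frac{13}{2}\right) = 13$)
$\frac{z{\left(-7,22 \right)}}{G} + \frac{Z{\left(17 \right)}}{-125} = \frac{5}{13} + \frac{3}{-125} = 5 \cdot \frac{1}{13} + 3 \left(- \frac{1}{125}\right) = \frac{5}{13} - \frac{3}{125} = \frac{586}{1625}$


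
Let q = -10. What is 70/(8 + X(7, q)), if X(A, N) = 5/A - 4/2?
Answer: 490/47 ≈ 10.426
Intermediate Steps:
X(A, N) = -2 + 5/A (X(A, N) = 5/A - 4*½ = 5/A - 2 = -2 + 5/A)
70/(8 + X(7, q)) = 70/(8 + (-2 + 5/7)) = 70/(8 - 9/7) = 70/(47/7) = (7/47)*70 = 490/47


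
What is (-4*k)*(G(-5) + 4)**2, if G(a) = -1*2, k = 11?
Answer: -176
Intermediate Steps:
G(a) = -2
(-4*k)*(G(-5) + 4)**2 = (-4*11)*(-2 + 4)**2 = -44*2**2 = -44*4 = -176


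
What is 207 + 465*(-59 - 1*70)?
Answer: -59778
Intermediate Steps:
207 + 465*(-59 - 1*70) = 207 + 465*(-59 - 70) = 207 + 465*(-129) = 207 - 59985 = -59778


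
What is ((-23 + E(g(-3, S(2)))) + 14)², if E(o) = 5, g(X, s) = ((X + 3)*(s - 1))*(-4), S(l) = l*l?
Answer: 16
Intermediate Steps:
S(l) = l²
g(X, s) = -4*(-1 + s)*(3 + X) (g(X, s) = ((3 + X)*(-1 + s))*(-4) = ((-1 + s)*(3 + X))*(-4) = -4*(-1 + s)*(3 + X))
((-23 + E(g(-3, S(2)))) + 14)² = ((-23 + 5) + 14)² = (-18 + 14)² = (-4)² = 16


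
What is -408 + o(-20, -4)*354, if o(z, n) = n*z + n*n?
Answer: 33576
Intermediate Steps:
o(z, n) = n² + n*z (o(z, n) = n*z + n² = n² + n*z)
-408 + o(-20, -4)*354 = -408 - 4*(-4 - 20)*354 = -408 - 4*(-24)*354 = -408 + 96*354 = -408 + 33984 = 33576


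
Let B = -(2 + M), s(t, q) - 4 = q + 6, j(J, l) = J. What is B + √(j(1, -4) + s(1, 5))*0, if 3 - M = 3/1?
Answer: -2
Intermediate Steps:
s(t, q) = 10 + q (s(t, q) = 4 + (q + 6) = 4 + (6 + q) = 10 + q)
M = 0 (M = 3 - 3/1 = 3 - 3 = 0)
B = -2 (B = -(2 + 0) = -1*2 = -2)
B + √(j(1, -4) + s(1, 5))*0 = -2 + √(1 + (10 + 5))*0 = -2 + √(1 + 15)*0 = -2 + √16*0 = -2 + 4*0 = -2 + 0 = -2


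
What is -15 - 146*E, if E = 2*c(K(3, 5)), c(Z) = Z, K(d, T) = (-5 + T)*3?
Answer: -15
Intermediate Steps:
K(d, T) = -15 + 3*T
E = 0 (E = 2*(-15 + 3*5) = 2*(-15 + 15) = 2*0 = 0)
-15 - 146*E = -15 - 146*0 = -15 + 0 = -15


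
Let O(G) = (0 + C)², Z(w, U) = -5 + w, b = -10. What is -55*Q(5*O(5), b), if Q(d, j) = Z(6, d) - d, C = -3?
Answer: 2420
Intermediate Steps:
O(G) = 9 (O(G) = (0 - 3)² = (-3)² = 9)
Q(d, j) = 1 - d (Q(d, j) = (-5 + 6) - d = 1 - d)
-55*Q(5*O(5), b) = -55*(1 - 5*9) = -55*(1 - 1*45) = -55*(1 - 45) = -55*(-44) = 2420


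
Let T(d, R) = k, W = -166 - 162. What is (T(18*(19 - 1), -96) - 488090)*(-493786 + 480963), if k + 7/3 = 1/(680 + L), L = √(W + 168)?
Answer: 217130566146671/34692 + 12823*I*√10/115640 ≈ 6.2588e+9 + 0.35066*I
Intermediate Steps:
W = -328
L = 4*I*√10 (L = √(-328 + 168) = √(-160) = 4*I*√10 ≈ 12.649*I)
k = -7/3 + 1/(680 + 4*I*√10) ≈ -2.3319 - 2.7346e-5*I
T(d, R) = (-28*√10 + 4757*I)/(12*(√10 - 170*I))
(T(18*(19 - 1), -96) - 488090)*(-493786 + 480963) = ((-28*√10 + 4757*I)/(12*(√10 - 170*I)) - 488090)*(-493786 + 480963) = (-488090 + (-28*√10 + 4757*I)/(12*(√10 - 170*I)))*(-12823) = 6258778070 - 12823*(-28*√10 + 4757*I)/(12*(√10 - 170*I))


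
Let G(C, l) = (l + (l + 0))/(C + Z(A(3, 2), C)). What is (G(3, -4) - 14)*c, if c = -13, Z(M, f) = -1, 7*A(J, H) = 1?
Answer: 234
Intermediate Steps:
A(J, H) = 1/7 (A(J, H) = (1/7)*1 = 1/7)
G(C, l) = 2*l/(-1 + C) (G(C, l) = (l + (l + 0))/(C - 1) = (l + l)/(-1 + C) = (2*l)/(-1 + C) = 2*l/(-1 + C))
(G(3, -4) - 14)*c = (2*(-4)/(-1 + 3) - 14)*(-13) = (2*(-4)/2 - 14)*(-13) = (2*(-4)*(1/2) - 14)*(-13) = (-4 - 14)*(-13) = -18*(-13) = 234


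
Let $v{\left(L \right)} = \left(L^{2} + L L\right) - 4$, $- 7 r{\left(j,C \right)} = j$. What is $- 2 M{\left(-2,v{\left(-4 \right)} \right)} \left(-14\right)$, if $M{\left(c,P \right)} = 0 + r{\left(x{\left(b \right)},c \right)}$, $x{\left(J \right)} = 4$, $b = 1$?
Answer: $-16$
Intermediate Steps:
$r{\left(j,C \right)} = - \frac{j}{7}$
$v{\left(L \right)} = -4 + 2 L^{2}$ ($v{\left(L \right)} = \left(L^{2} + L^{2}\right) - 4 = 2 L^{2} - 4 = -4 + 2 L^{2}$)
$M{\left(c,P \right)} = - \frac{4}{7}$ ($M{\left(c,P \right)} = 0 - \frac{4}{7} = - \frac{4}{7}$)
$- 2 M{\left(-2,v{\left(-4 \right)} \right)} \left(-14\right) = \left(-2\right) \left(- \frac{4}{7}\right) \left(-14\right) = \frac{8}{7} \left(-14\right) = -16$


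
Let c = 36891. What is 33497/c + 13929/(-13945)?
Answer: -46739074/514444995 ≈ -0.090853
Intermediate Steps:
33497/c + 13929/(-13945) = 33497/36891 + 13929/(-13945) = 33497*(1/36891) + 13929*(-1/13945) = 33497/36891 - 13929/13945 = -46739074/514444995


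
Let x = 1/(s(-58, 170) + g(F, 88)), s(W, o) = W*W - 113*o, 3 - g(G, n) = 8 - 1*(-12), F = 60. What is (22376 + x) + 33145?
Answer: 880729622/15863 ≈ 55521.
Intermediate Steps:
g(G, n) = -17 (g(G, n) = 3 - (8 - 1*(-12)) = 3 - (8 + 12) = 3 - 1*20 = 3 - 20 = -17)
s(W, o) = W**2 - 113*o
x = -1/15863 (x = 1/(((-58)**2 - 113*170) - 17) = 1/((3364 - 19210) - 17) = 1/(-15846 - 17) = 1/(-15863) = -1/15863 ≈ -6.3040e-5)
(22376 + x) + 33145 = (22376 - 1/15863) + 33145 = 354950487/15863 + 33145 = 880729622/15863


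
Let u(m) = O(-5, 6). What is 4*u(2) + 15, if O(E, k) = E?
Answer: -5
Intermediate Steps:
u(m) = -5
4*u(2) + 15 = 4*(-5) + 15 = -20 + 15 = -5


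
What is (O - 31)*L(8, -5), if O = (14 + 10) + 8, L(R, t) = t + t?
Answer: -10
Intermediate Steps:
L(R, t) = 2*t
O = 32 (O = 24 + 8 = 32)
(O - 31)*L(8, -5) = (32 - 31)*(2*(-5)) = 1*(-10) = -10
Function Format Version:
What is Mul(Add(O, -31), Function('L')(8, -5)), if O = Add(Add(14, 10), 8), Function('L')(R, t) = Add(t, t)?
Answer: -10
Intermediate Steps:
Function('L')(R, t) = Mul(2, t)
O = 32 (O = Add(24, 8) = 32)
Mul(Add(O, -31), Function('L')(8, -5)) = Mul(Add(32, -31), Mul(2, -5)) = Mul(1, -10) = -10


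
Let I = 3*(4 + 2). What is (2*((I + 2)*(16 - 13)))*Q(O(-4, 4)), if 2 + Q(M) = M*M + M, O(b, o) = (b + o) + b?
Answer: 1200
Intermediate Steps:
O(b, o) = o + 2*b
I = 18 (I = 3*6 = 18)
Q(M) = -2 + M + M² (Q(M) = -2 + (M*M + M) = -2 + (M² + M) = -2 + (M + M²) = -2 + M + M²)
(2*((I + 2)*(16 - 13)))*Q(O(-4, 4)) = (2*((18 + 2)*(16 - 13)))*(-2 + (4 + 2*(-4)) + (4 + 2*(-4))²) = (2*(20*3))*(-2 + (4 - 8) + (4 - 8)²) = (2*60)*(-2 - 4 + (-4)²) = 120*(-2 - 4 + 16) = 120*10 = 1200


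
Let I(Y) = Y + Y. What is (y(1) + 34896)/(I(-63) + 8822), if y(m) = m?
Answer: 34897/8696 ≈ 4.0130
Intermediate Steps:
I(Y) = 2*Y
(y(1) + 34896)/(I(-63) + 8822) = (1 + 34896)/(2*(-63) + 8822) = 34897/(-126 + 8822) = 34897/8696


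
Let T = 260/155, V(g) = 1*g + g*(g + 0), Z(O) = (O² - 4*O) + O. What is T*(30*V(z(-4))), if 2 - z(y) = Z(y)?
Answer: 1014000/31 ≈ 32710.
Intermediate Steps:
Z(O) = O² - 3*O
z(y) = 2 - y*(-3 + y)
V(g) = g + g² (V(g) = g + g*g = g + g²)
T = 52/31 (T = 260*(1/155) = 52/31 ≈ 1.6774)
T*(30*V(z(-4))) = 52*(30*((2 - 1*(-4)*(-3 - 4))*(1 + (2 - 1*(-4)*(-3 - 4)))))/31 = 52*(30*((2 - 1*(-4)*(-7))*(1 + (2 - 1*(-4)*(-7)))))/31 = 52*(30*((2 - 28)*(1 + (2 - 28))))/31 = 52*(30*(-26*(1 - 26)))/31 = 52*(30*(-26*(-25)))/31 = 52*(30*650)/31 = (52/31)*19500 = 1014000/31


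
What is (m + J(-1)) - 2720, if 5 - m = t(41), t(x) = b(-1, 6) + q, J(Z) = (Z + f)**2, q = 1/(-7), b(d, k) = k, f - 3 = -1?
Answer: -19039/7 ≈ -2719.9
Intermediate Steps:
f = 2 (f = 3 - 1 = 2)
q = -1/7 ≈ -0.14286
J(Z) = (2 + Z)**2 (J(Z) = (Z + 2)**2 = (2 + Z)**2)
t(x) = 41/7 (t(x) = 6 - 1/7 = 41/7)
m = -6/7 (m = 5 - 1*41/7 = 5 - 41/7 = -6/7 ≈ -0.85714)
(m + J(-1)) - 2720 = (-6/7 + (2 - 1)**2) - 2720 = (-6/7 + 1**2) - 2720 = (-6/7 + 1) - 2720 = 1/7 - 2720 = -19039/7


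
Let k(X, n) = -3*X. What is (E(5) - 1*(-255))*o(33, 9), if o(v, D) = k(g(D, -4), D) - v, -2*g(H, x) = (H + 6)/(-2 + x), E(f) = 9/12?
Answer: -150381/16 ≈ -9398.8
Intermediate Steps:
E(f) = ¾ (E(f) = 9*(1/12) = ¾)
g(H, x) = -(6 + H)/(2*(-2 + x)) (g(H, x) = -(H + 6)/(2*(-2 + x)) = -(6 + H)/(2*(-2 + x)))
o(v, D) = -3/2 - v - D/4 (o(v, D) = -3*(-6 - D)/(2*(-2 - 4)) - v = -3*(-6 - D)/(2*(-6)) - v = -3*(-1)*(-6 - D)/(2*6) - v = -3*(½ + D/12) - v = (-3/2 - D/4) - v = -3/2 - v - D/4)
(E(5) - 1*(-255))*o(33, 9) = (¾ - 1*(-255))*(-3/2 - 1*33 - ¼*9) = (¾ + 255)*(-3/2 - 33 - 9/4) = (1023/4)*(-147/4) = -150381/16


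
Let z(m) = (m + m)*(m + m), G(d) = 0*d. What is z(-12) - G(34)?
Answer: 576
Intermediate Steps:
G(d) = 0
z(m) = 4*m² (z(m) = (2*m)*(2*m) = 4*m²)
z(-12) - G(34) = 4*(-12)² - 1*0 = 4*144 + 0 = 576 + 0 = 576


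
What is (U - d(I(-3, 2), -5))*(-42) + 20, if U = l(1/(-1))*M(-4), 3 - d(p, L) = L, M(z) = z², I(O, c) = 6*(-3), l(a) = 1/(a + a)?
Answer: 692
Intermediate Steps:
l(a) = 1/(2*a)
I(O, c) = -18
d(p, L) = 3 - L
U = -8 (U = (1/(2*(1/(-1))))*(-4)² = ((½)/(-1))*16 = ((½)*(-1))*16 = -½*16 = -8)
(U - d(I(-3, 2), -5))*(-42) + 20 = (-8 - (3 - 1*(-5)))*(-42) + 20 = (-8 - (3 + 5))*(-42) + 20 = (-8 - 1*8)*(-42) + 20 = (-8 - 8)*(-42) + 20 = -16*(-42) + 20 = 672 + 20 = 692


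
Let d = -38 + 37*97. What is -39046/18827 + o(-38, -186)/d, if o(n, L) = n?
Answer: -2080116/997831 ≈ -2.0846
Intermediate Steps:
d = 3551 (d = -38 + 3589 = 3551)
-39046/18827 + o(-38, -186)/d = -39046/18827 - 38/3551 = -2080116/997831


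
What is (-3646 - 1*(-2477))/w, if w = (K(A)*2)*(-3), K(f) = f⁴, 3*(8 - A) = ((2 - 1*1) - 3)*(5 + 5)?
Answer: 31563/7496192 ≈ 0.0042105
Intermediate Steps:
A = 44/3 (A = 8 - ((2 - 1*1) - 3)*(5 + 5)/3 = 8 - ((2 - 1) - 3)*10/3 = 8 - (1 - 3)*10/3 = 8 - (-2)*10/3 = 8 - ⅓*(-20) = 8 + 20/3 = 44/3 ≈ 14.667)
w = -7496192/27 (w = ((44/3)⁴*2)*(-3) = ((3748096/81)*2)*(-3) = (7496192/81)*(-3) = -7496192/27 ≈ -2.7764e+5)
(-3646 - 1*(-2477))/w = (-3646 - 1*(-2477))/(-7496192/27) = (-3646 + 2477)*(-27/7496192) = -1169*(-27/7496192) = 31563/7496192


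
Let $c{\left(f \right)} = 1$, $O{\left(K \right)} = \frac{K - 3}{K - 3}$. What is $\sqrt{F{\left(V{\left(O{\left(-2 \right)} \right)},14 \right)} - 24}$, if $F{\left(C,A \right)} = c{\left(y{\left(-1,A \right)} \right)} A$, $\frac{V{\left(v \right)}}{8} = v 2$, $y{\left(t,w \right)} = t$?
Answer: $i \sqrt{10} \approx 3.1623 i$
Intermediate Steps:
$O{\left(K \right)} = 1$ ($O{\left(K \right)} = \frac{-3 + K}{-3 + K} = 1$)
$V{\left(v \right)} = 16 v$ ($V{\left(v \right)} = 8 v 2 = 8 \cdot 2 v = 16 v$)
$F{\left(C,A \right)} = A$ ($F{\left(C,A \right)} = 1 A = A$)
$\sqrt{F{\left(V{\left(O{\left(-2 \right)} \right)},14 \right)} - 24} = \sqrt{14 - 24} = \sqrt{-10} = i \sqrt{10}$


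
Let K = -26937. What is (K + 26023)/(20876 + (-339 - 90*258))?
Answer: 914/2683 ≈ 0.34066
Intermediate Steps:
(K + 26023)/(20876 + (-339 - 90*258)) = (-26937 + 26023)/(20876 + (-339 - 90*258)) = -914/(20876 + (-339 - 23220)) = -914/(20876 - 23559) = -914/(-2683) = -914*(-1/2683) = 914/2683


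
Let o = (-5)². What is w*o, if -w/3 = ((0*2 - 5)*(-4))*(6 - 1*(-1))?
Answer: -10500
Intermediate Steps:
o = 25
w = -420 (w = -3*(0*2 - 5)*(-4)*(6 - 1*(-1)) = -3*(0 - 5)*(-4)*(6 + 1) = -3*(-5*(-4))*7 = -60*7 = -3*140 = -420)
w*o = -420*25 = -10500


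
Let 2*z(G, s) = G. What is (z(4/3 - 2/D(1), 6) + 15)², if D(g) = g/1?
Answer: 1936/9 ≈ 215.11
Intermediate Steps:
D(g) = g (D(g) = g*1 = g)
z(G, s) = G/2
(z(4/3 - 2/D(1), 6) + 15)² = ((4/3 - 2/1)/2 + 15)² = ((4*(⅓) - 2*1)/2 + 15)² = ((4/3 - 2)/2 + 15)² = ((½)*(-⅔) + 15)² = (-⅓ + 15)² = (44/3)² = 1936/9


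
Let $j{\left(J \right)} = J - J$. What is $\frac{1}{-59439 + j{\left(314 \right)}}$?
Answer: $- \frac{1}{59439} \approx -1.6824 \cdot 10^{-5}$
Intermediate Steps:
$j{\left(J \right)} = 0$
$\frac{1}{-59439 + j{\left(314 \right)}} = \frac{1}{-59439 + 0} = \frac{1}{-59439} = - \frac{1}{59439}$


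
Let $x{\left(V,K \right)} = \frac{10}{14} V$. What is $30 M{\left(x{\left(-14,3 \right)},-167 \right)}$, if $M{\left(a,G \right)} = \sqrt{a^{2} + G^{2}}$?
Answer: $30 \sqrt{27989} \approx 5019.0$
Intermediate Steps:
$x{\left(V,K \right)} = \frac{5 V}{7}$ ($x{\left(V,K \right)} = 10 \cdot \frac{1}{14} V = \frac{5 V}{7}$)
$M{\left(a,G \right)} = \sqrt{G^{2} + a^{2}}$
$30 M{\left(x{\left(-14,3 \right)},-167 \right)} = 30 \sqrt{\left(-167\right)^{2} + \left(\frac{5}{7} \left(-14\right)\right)^{2}} = 30 \sqrt{27889 + \left(-10\right)^{2}} = 30 \sqrt{27889 + 100} = 30 \sqrt{27989}$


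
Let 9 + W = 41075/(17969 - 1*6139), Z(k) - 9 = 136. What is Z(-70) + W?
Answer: 329991/2366 ≈ 139.47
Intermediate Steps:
Z(k) = 145 (Z(k) = 9 + 136 = 145)
W = -13079/2366 (W = -9 + 41075/(17969 - 1*6139) = -9 + 41075/(17969 - 6139) = -9 + 41075/11830 = -9 + 41075*(1/11830) = -9 + 8215/2366 = -13079/2366 ≈ -5.5279)
Z(-70) + W = 145 - 13079/2366 = 329991/2366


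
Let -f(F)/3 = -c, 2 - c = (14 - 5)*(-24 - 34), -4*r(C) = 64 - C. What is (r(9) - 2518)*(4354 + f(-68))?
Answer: -30006301/2 ≈ -1.5003e+7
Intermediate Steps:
r(C) = -16 + C/4 (r(C) = -(64 - C)/4 = -16 + C/4)
c = 524 (c = 2 - (14 - 5)*(-24 - 34) = 2 - 9*(-58) = 2 - 1*(-522) = 2 + 522 = 524)
f(F) = 1572 (f(F) = -(-3)*524 = -3*(-524) = 1572)
(r(9) - 2518)*(4354 + f(-68)) = ((-16 + (1/4)*9) - 2518)*(4354 + 1572) = ((-16 + 9/4) - 2518)*5926 = (-55/4 - 2518)*5926 = -10127/4*5926 = -30006301/2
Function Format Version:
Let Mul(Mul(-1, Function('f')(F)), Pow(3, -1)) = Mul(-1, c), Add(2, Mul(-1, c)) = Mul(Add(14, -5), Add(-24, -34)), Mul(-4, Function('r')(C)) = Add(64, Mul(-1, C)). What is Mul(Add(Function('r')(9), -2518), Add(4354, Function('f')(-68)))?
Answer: Rational(-30006301, 2) ≈ -1.5003e+7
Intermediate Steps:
Function('r')(C) = Add(-16, Mul(Rational(1, 4), C)) (Function('r')(C) = Mul(Rational(-1, 4), Add(64, Mul(-1, C))) = Add(-16, Mul(Rational(1, 4), C)))
c = 524 (c = Add(2, Mul(-1, Mul(Add(14, -5), Add(-24, -34)))) = Add(2, Mul(-1, Mul(9, -58))) = Add(2, Mul(-1, -522)) = Add(2, 522) = 524)
Function('f')(F) = 1572 (Function('f')(F) = Mul(-3, Mul(-1, 524)) = Mul(-3, -524) = 1572)
Mul(Add(Function('r')(9), -2518), Add(4354, Function('f')(-68))) = Mul(Add(Add(-16, Mul(Rational(1, 4), 9)), -2518), Add(4354, 1572)) = Mul(Add(Add(-16, Rational(9, 4)), -2518), 5926) = Mul(Add(Rational(-55, 4), -2518), 5926) = Mul(Rational(-10127, 4), 5926) = Rational(-30006301, 2)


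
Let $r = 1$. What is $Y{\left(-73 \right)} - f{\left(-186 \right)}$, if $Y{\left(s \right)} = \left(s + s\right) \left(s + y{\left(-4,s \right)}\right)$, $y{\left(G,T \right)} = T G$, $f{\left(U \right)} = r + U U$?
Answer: $-66571$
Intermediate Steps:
$f{\left(U \right)} = 1 + U^{2}$ ($f{\left(U \right)} = 1 + U U = 1 + U^{2}$)
$y{\left(G,T \right)} = G T$
$Y{\left(s \right)} = - 6 s^{2}$ ($Y{\left(s \right)} = \left(s + s\right) \left(s - 4 s\right) = 2 s \left(- 3 s\right) = - 6 s^{2}$)
$Y{\left(-73 \right)} - f{\left(-186 \right)} = - 6 \left(-73\right)^{2} - \left(1 + \left(-186\right)^{2}\right) = \left(-6\right) 5329 - \left(1 + 34596\right) = -31974 - 34597 = -66571$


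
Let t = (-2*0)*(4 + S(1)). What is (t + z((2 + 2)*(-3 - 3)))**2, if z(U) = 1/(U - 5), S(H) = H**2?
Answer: 1/841 ≈ 0.0011891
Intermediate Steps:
t = 0 (t = (-2*0)*(4 + 1**2) = 0*(4 + 1) = 0*5 = 0)
z(U) = 1/(-5 + U)
(t + z((2 + 2)*(-3 - 3)))**2 = (0 + 1/(-5 + (2 + 2)*(-3 - 3)))**2 = (0 + 1/(-5 + 4*(-6)))**2 = (0 + 1/(-5 - 24))**2 = (0 + 1/(-29))**2 = (0 - 1/29)**2 = (-1/29)**2 = 1/841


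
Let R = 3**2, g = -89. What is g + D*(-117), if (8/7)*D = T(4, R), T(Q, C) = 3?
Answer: -3169/8 ≈ -396.13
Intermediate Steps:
R = 9
D = 21/8 (D = (7/8)*3 = 21/8 ≈ 2.6250)
g + D*(-117) = -89 + (21/8)*(-117) = -89 - 2457/8 = -3169/8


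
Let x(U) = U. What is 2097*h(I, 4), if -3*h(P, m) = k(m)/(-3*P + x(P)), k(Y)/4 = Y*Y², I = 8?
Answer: 11184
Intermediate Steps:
k(Y) = 4*Y³ (k(Y) = 4*(Y*Y²) = 4*Y³)
h(P, m) = 2*m³/(3*P) (h(P, m) = -4*m³/(3*(-3*P + P)) = -4*m³/(3*((-2*P))) = -4*m³*(-1/(2*P))/3 = -(-2)*m³/(3*P) = 2*m³/(3*P))
2097*h(I, 4) = 2097*((⅔)*4³/8) = 2097*((⅔)*(⅛)*64) = 2097*(16/3) = 11184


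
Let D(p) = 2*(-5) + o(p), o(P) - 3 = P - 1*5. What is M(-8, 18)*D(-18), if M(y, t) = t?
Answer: -540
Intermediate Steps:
o(P) = -2 + P (o(P) = 3 + (P - 1*5) = 3 + (P - 5) = 3 + (-5 + P) = -2 + P)
D(p) = -12 + p (D(p) = 2*(-5) + (-2 + p) = -10 + (-2 + p) = -12 + p)
M(-8, 18)*D(-18) = 18*(-12 - 18) = 18*(-30) = -540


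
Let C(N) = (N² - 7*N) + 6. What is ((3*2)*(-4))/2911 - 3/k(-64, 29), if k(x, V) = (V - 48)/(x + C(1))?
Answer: -559368/55309 ≈ -10.114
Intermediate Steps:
C(N) = 6 + N² - 7*N
k(x, V) = (-48 + V)/x (k(x, V) = (V - 48)/(x + (6 + 1² - 7*1)) = (-48 + V)/(x + (6 + 1 - 7)) = (-48 + V)/(x + 0) = (-48 + V)/x)
((3*2)*(-4))/2911 - 3/k(-64, 29) = ((3*2)*(-4))/2911 - 3*(-64/(-48 + 29)) = (6*(-4))*(1/2911) - 3/((-1/64*(-19))) = -24*1/2911 - 3/19/64 = -24/2911 - 3*64/19 = -24/2911 - 192/19 = -559368/55309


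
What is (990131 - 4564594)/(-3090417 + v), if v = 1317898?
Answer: 3574463/1772519 ≈ 2.0166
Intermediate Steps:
(990131 - 4564594)/(-3090417 + v) = (990131 - 4564594)/(-3090417 + 1317898) = -3574463/(-1772519) = -3574463*(-1/1772519) = 3574463/1772519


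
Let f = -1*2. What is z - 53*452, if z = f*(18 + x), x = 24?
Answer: -24040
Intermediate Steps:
f = -2
z = -84 (z = -2*(18 + 24) = -2*42 = -84)
z - 53*452 = -84 - 53*452 = -84 - 23956 = -24040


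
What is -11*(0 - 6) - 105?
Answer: -39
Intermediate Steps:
-11*(0 - 6) - 105 = -11*(-6) - 105 = 66 - 105 = -39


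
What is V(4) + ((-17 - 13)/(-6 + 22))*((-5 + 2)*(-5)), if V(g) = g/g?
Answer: -217/8 ≈ -27.125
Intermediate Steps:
V(g) = 1
V(4) + ((-17 - 13)/(-6 + 22))*((-5 + 2)*(-5)) = 1 + ((-17 - 13)/(-6 + 22))*((-5 + 2)*(-5)) = 1 + (-30/16)*(-3*(-5)) = 1 - 30*1/16*15 = 1 - 15/8*15 = 1 - 225/8 = -217/8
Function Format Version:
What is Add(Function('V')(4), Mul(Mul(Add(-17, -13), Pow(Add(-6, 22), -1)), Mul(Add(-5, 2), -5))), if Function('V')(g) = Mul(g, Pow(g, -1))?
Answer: Rational(-217, 8) ≈ -27.125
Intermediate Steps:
Function('V')(g) = 1
Add(Function('V')(4), Mul(Mul(Add(-17, -13), Pow(Add(-6, 22), -1)), Mul(Add(-5, 2), -5))) = Add(1, Mul(Mul(Add(-17, -13), Pow(Add(-6, 22), -1)), Mul(Add(-5, 2), -5))) = Add(1, Mul(Mul(-30, Pow(16, -1)), Mul(-3, -5))) = Add(1, Mul(Mul(-30, Rational(1, 16)), 15)) = Add(1, Mul(Rational(-15, 8), 15)) = Add(1, Rational(-225, 8)) = Rational(-217, 8)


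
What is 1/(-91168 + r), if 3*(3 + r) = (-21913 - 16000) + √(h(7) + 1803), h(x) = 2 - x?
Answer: -5023/521430923 - √1798/32328717226 ≈ -9.6344e-6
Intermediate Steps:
r = -37922/3 + √1798/3 (r = -3 + ((-21913 - 16000) + √((2 - 1*7) + 1803))/3 = -3 + (-37913 + √((2 - 7) + 1803))/3 = -3 + (-37913 + √(-5 + 1803))/3 = -3 + (-37913 + √1798)/3 = -3 + (-37913/3 + √1798/3) = -37922/3 + √1798/3 ≈ -12627.)
1/(-91168 + r) = 1/(-91168 + (-37922/3 + √1798/3)) = 1/(-311426/3 + √1798/3)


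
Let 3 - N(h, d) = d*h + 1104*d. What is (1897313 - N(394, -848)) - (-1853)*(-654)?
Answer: -584856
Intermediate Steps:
N(h, d) = 3 - 1104*d - d*h (N(h, d) = 3 - (d*h + 1104*d) = 3 - (1104*d + d*h) = 3 + (-1104*d - d*h) = 3 - 1104*d - d*h)
(1897313 - N(394, -848)) - (-1853)*(-654) = (1897313 - (3 - 1104*(-848) - 1*(-848)*394)) - (-1853)*(-654) = (1897313 - (3 + 936192 + 334112)) - 1*1211862 = (1897313 - 1*1270307) - 1211862 = (1897313 - 1270307) - 1211862 = 627006 - 1211862 = -584856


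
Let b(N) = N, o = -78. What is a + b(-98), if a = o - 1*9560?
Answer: -9736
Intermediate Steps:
a = -9638 (a = -78 - 1*9560 = -78 - 9560 = -9638)
a + b(-98) = -9638 - 98 = -9736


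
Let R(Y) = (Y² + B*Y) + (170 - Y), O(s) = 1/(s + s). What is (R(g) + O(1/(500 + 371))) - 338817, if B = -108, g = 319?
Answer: -542443/2 ≈ -2.7122e+5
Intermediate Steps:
O(s) = 1/(2*s)
R(Y) = 170 + Y² - 109*Y (R(Y) = (Y² - 108*Y) + (170 - Y) = 170 + Y² - 109*Y)
(R(g) + O(1/(500 + 371))) - 338817 = ((170 + 319² - 109*319) + 1/(2*(1/(500 + 371)))) - 338817 = ((170 + 101761 - 34771) + 1/(2*(1/871))) - 338817 = (67160 + 1/(2*(1/871))) - 338817 = (67160 + (½)*871) - 338817 = (67160 + 871/2) - 338817 = 135191/2 - 338817 = -542443/2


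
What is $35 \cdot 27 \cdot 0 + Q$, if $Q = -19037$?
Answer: $-19037$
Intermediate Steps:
$35 \cdot 27 \cdot 0 + Q = 35 \cdot 27 \cdot 0 - 19037 = 945 \cdot 0 - 19037 = 0 - 19037 = -19037$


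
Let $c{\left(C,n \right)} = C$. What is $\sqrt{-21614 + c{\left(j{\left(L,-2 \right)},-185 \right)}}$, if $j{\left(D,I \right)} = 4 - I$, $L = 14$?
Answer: $2 i \sqrt{5402} \approx 147.0 i$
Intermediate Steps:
$\sqrt{-21614 + c{\left(j{\left(L,-2 \right)},-185 \right)}} = \sqrt{-21614 + \left(4 - -2\right)} = \sqrt{-21614 + \left(4 + 2\right)} = \sqrt{-21614 + 6} = \sqrt{-21608} = 2 i \sqrt{5402}$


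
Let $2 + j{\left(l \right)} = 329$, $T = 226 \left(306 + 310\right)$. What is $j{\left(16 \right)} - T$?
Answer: $-138889$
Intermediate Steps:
$T = 139216$ ($T = 226 \cdot 616 = 139216$)
$j{\left(l \right)} = 327$ ($j{\left(l \right)} = -2 + 329 = 327$)
$j{\left(16 \right)} - T = 327 - 139216 = -138889$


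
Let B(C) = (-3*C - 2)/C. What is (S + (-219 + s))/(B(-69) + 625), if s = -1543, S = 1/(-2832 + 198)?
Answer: -106745507/37683760 ≈ -2.8327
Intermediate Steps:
S = -1/2634 (S = 1/(-2634) = -1/2634 ≈ -0.00037965)
B(C) = (-2 - 3*C)/C
(S + (-219 + s))/(B(-69) + 625) = (-1/2634 + (-219 - 1543))/((-3 - 2/(-69)) + 625) = (-1/2634 - 1762)/((-3 - 2*(-1/69)) + 625) = -4641109/(2634*((-3 + 2/69) + 625)) = -4641109/(2634*(-205/69 + 625)) = -4641109/(2634*42920/69) = -4641109/2634*69/42920 = -106745507/37683760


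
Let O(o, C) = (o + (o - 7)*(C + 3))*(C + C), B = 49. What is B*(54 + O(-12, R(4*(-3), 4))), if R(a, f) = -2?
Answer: 8722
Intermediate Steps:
O(o, C) = 2*C*(o + (-7 + o)*(3 + C)) (O(o, C) = (o + (-7 + o)*(3 + C))*(2*C) = 2*C*(o + (-7 + o)*(3 + C)))
B*(54 + O(-12, R(4*(-3), 4))) = 49*(54 + 2*(-2)*(-21 - 7*(-2) + 4*(-12) - 2*(-12))) = 49*(54 + 2*(-2)*(-21 + 14 - 48 + 24)) = 49*(54 + 2*(-2)*(-31)) = 49*(54 + 124) = 49*178 = 8722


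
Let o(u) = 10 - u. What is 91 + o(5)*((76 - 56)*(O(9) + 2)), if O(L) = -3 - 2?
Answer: -209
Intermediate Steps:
O(L) = -5
91 + o(5)*((76 - 56)*(O(9) + 2)) = 91 + (10 - 1*5)*((76 - 56)*(-5 + 2)) = 91 + (10 - 5)*(20*(-3)) = 91 + 5*(-60) = 91 - 300 = -209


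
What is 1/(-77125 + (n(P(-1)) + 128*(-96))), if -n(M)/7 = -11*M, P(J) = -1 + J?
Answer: -1/89567 ≈ -1.1165e-5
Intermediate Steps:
n(M) = 77*M (n(M) = -(-77)*M = 77*M)
1/(-77125 + (n(P(-1)) + 128*(-96))) = 1/(-77125 + (77*(-1 - 1) + 128*(-96))) = 1/(-77125 + (77*(-2) - 12288)) = 1/(-77125 + (-154 - 12288)) = 1/(-77125 - 12442) = 1/(-89567) = -1/89567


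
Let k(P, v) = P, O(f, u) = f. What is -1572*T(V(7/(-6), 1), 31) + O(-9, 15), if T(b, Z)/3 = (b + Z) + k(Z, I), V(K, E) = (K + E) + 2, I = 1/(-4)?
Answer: -301047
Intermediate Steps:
I = -1/4 (I = 1*(-1/4) = -1/4 ≈ -0.25000)
V(K, E) = 2 + E + K (V(K, E) = (E + K) + 2 = 2 + E + K)
T(b, Z) = 3*b + 6*Z (T(b, Z) = 3*((b + Z) + Z) = 3*((Z + b) + Z) = 3*(b + 2*Z) = 3*b + 6*Z)
-1572*T(V(7/(-6), 1), 31) + O(-9, 15) = -1572*(3*(2 + 1 + 7/(-6)) + 6*31) - 9 = -1572*(3*(2 + 1 + 7*(-1/6)) + 186) - 9 = -1572*(3*(2 + 1 - 7/6) + 186) - 9 = -1572*(3*(11/6) + 186) - 9 = -1572*(11/2 + 186) - 9 = -1572*383/2 - 9 = -301038 - 9 = -301047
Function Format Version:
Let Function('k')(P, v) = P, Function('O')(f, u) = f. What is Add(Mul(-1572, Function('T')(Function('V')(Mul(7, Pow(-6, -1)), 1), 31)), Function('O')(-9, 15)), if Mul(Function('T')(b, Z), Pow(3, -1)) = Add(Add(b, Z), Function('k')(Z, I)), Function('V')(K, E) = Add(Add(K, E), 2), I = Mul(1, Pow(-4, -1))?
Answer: -301047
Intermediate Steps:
I = Rational(-1, 4) (I = Mul(1, Rational(-1, 4)) = Rational(-1, 4) ≈ -0.25000)
Function('V')(K, E) = Add(2, E, K) (Function('V')(K, E) = Add(Add(E, K), 2) = Add(2, E, K))
Function('T')(b, Z) = Add(Mul(3, b), Mul(6, Z)) (Function('T')(b, Z) = Mul(3, Add(Add(b, Z), Z)) = Mul(3, Add(Add(Z, b), Z)) = Mul(3, Add(b, Mul(2, Z))) = Add(Mul(3, b), Mul(6, Z)))
Add(Mul(-1572, Function('T')(Function('V')(Mul(7, Pow(-6, -1)), 1), 31)), Function('O')(-9, 15)) = Add(Mul(-1572, Add(Mul(3, Add(2, 1, Mul(7, Pow(-6, -1)))), Mul(6, 31))), -9) = Add(Mul(-1572, Add(Mul(3, Add(2, 1, Mul(7, Rational(-1, 6)))), 186)), -9) = Add(Mul(-1572, Add(Mul(3, Add(2, 1, Rational(-7, 6))), 186)), -9) = Add(Mul(-1572, Add(Mul(3, Rational(11, 6)), 186)), -9) = Add(Mul(-1572, Add(Rational(11, 2), 186)), -9) = Add(Mul(-1572, Rational(383, 2)), -9) = Add(-301038, -9) = -301047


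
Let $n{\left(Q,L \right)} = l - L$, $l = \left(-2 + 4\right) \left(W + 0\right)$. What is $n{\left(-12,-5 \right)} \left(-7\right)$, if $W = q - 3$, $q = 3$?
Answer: $-35$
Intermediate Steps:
$W = 0$ ($W = 3 - 3 = 0$)
$l = 0$ ($l = \left(-2 + 4\right) \left(0 + 0\right) = 2 \cdot 0 = 0$)
$n{\left(Q,L \right)} = - L$ ($n{\left(Q,L \right)} = 0 - L = - L$)
$n{\left(-12,-5 \right)} \left(-7\right) = \left(-1\right) \left(-5\right) \left(-7\right) = 5 \left(-7\right) = -35$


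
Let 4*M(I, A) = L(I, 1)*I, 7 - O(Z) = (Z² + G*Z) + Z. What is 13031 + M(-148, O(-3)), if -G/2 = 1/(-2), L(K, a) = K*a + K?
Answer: 23983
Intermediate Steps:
L(K, a) = K + K*a
G = 1 (G = -2/(-2) = -2*(-½) = 1)
O(Z) = 7 - Z² - 2*Z (O(Z) = 7 - ((Z² + 1*Z) + Z) = 7 - ((Z² + Z) + Z) = 7 - ((Z + Z²) + Z) = 7 - (Z² + 2*Z) = 7 + (-Z² - 2*Z) = 7 - Z² - 2*Z)
M(I, A) = I²/2 (M(I, A) = ((I*(1 + 1))*I)/4 = ((I*2)*I)/4 = ((2*I)*I)/4 = (2*I²)/4 = I²/2)
13031 + M(-148, O(-3)) = 13031 + (½)*(-148)² = 13031 + (½)*21904 = 13031 + 10952 = 23983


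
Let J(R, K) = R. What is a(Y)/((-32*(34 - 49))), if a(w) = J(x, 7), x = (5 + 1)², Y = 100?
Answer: 3/40 ≈ 0.075000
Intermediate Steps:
x = 36 (x = 6² = 36)
a(w) = 36
a(Y)/((-32*(34 - 49))) = 36/((-32*(34 - 49))) = 36/((-32*(-15))) = 36/480 = 36*(1/480) = 3/40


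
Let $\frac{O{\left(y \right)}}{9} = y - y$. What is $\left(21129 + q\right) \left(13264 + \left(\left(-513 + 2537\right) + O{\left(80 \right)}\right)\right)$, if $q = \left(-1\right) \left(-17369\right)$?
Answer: $588557424$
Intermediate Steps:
$O{\left(y \right)} = 0$ ($O{\left(y \right)} = 9 \left(y - y\right) = 9 \cdot 0 = 0$)
$q = 17369$
$\left(21129 + q\right) \left(13264 + \left(\left(-513 + 2537\right) + O{\left(80 \right)}\right)\right) = \left(21129 + 17369\right) \left(13264 + \left(\left(-513 + 2537\right) + 0\right)\right) = 38498 \left(13264 + \left(2024 + 0\right)\right) = 38498 \left(13264 + 2024\right) = 38498 \cdot 15288 = 588557424$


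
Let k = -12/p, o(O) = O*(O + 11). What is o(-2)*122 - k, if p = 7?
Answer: -15360/7 ≈ -2194.3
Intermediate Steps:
o(O) = O*(11 + O)
k = -12/7 ≈ -1.7143
o(-2)*122 - k = -2*(11 - 2)*122 - 1*(-12/7) = -2*9*122 + 12/7 = -18*122 + 12/7 = -2196 + 12/7 = -15360/7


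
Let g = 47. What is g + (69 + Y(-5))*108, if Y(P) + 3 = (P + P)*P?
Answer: 12575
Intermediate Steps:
Y(P) = -3 + 2*P**2 (Y(P) = -3 + (P + P)*P = -3 + (2*P)*P = -3 + 2*P**2)
g + (69 + Y(-5))*108 = 47 + (69 + (-3 + 2*(-5)**2))*108 = 47 + (69 + (-3 + 2*25))*108 = 47 + (69 + (-3 + 50))*108 = 47 + (69 + 47)*108 = 47 + 116*108 = 47 + 12528 = 12575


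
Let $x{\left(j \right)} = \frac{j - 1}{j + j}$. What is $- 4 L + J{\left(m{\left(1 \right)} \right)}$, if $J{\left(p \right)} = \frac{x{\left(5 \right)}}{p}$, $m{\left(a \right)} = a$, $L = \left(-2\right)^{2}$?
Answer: $- \frac{78}{5} \approx -15.6$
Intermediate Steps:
$x{\left(j \right)} = \frac{-1 + j}{2 j}$
$L = 4$
$J{\left(p \right)} = \frac{2}{5 p}$ ($J{\left(p \right)} = \frac{\frac{1}{2} \cdot \frac{1}{5} \left(-1 + 5\right)}{p} = \frac{\frac{1}{2} \cdot \frac{1}{5} \cdot 4}{p} = \frac{2}{5 p}$)
$- 4 L + J{\left(m{\left(1 \right)} \right)} = \left(-4\right) 4 + \frac{2}{5 \cdot 1} = -16 + \frac{2}{5} \cdot 1 = -16 + \frac{2}{5} = - \frac{78}{5}$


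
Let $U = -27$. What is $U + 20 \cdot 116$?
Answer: $2293$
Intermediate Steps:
$U + 20 \cdot 116 = -27 + 20 \cdot 116 = -27 + 2320 = 2293$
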